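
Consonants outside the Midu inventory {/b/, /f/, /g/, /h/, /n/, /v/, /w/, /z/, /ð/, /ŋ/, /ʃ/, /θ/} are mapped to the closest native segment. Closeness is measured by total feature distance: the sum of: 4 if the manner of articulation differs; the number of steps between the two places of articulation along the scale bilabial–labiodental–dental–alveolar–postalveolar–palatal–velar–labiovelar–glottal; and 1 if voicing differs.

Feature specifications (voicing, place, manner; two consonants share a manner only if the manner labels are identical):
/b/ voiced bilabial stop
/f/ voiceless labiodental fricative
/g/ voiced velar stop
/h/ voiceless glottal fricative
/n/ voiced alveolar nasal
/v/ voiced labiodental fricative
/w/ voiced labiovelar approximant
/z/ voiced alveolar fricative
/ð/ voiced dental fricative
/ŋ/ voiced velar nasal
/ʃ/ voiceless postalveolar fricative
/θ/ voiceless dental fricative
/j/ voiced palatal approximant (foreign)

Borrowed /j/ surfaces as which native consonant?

w

/w/ is closest: same manner (approximant), place distance 2 (palatal→labiovelar), same voicing; total 2. Next closest is /g/ at distance 5.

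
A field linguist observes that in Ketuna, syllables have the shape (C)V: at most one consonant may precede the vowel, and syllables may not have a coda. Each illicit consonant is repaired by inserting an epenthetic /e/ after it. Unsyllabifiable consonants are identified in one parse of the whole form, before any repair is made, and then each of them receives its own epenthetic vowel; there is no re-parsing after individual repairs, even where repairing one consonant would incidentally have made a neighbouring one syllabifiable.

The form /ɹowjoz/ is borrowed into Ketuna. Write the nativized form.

Under (C)V, the unsyllabifiable consonants are /w/, /z/ (no codas are permitted; onsets are limited to one consonant).
Epenthesis after each stranded consonant: /w/ → /we/, /z/ → /ze/.

ɹowejoze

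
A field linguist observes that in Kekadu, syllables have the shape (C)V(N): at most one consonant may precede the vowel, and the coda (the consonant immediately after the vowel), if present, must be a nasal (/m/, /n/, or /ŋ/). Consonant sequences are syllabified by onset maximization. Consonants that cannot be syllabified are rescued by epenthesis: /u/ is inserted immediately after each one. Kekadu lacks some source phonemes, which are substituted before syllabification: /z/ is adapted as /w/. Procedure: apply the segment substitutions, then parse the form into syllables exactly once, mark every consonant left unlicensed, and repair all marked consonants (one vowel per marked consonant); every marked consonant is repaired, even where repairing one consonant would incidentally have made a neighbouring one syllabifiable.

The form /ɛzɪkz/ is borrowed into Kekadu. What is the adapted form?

ɛwɪkuwu

Substitution: /z/ → /w/, giving /ɛwɪkw/.
The consonants /k/, /w/ cannot be parsed into a legal (C)V(N) syllable (only a nasal (/m/, /n/, or /ŋ/) is licensed in coda position; onsets are limited to one consonant).
Epenthesis after each stranded consonant: /k/ → /ku/, /w/ → /wu/.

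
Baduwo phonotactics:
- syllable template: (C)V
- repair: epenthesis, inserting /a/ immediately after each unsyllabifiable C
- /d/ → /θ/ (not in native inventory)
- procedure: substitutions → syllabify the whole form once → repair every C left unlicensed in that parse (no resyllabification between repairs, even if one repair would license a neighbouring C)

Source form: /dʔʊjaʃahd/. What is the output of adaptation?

θaʔʊjaʃahaθa

Substitution: /d/ → /θ/, giving /θʔʊjaʃahθ/.
The consonants /θ/, /h/, /θ/ cannot be parsed into a legal (C)V syllable (no codas are permitted; onsets are limited to one consonant).
Epenthesis after each stranded consonant: /θ/ → /θa/, /h/ → /ha/, /θ/ → /θa/.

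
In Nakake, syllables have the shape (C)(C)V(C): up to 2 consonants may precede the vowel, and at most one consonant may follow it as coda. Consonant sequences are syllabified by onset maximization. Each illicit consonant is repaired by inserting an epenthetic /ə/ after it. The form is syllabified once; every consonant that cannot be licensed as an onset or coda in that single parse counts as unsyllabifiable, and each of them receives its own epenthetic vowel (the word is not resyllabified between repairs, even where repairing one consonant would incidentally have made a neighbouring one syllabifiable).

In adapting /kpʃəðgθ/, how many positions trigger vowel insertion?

The unsyllabifiable consonants are /k/, /g/, /θ/; each receives one epenthetic vowel.

3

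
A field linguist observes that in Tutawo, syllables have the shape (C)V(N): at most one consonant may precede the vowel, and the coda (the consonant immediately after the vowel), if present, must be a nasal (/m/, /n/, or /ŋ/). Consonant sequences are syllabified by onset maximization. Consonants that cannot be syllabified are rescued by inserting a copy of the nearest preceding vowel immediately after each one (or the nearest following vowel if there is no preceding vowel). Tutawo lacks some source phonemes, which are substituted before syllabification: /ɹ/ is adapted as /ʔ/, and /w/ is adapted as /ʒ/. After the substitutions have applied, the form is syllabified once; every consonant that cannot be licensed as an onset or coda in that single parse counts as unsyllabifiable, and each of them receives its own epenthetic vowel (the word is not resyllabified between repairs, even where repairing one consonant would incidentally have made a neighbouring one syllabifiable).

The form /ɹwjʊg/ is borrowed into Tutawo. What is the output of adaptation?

ʔʊʒʊjʊgʊ

Substitution: /ɹ/ → /ʔ/, /w/ → /ʒ/, giving /ʔʒjʊg/.
Under (C)V(N), the unsyllabifiable consonants are /ʔ/, /ʒ/, /g/ (only a nasal (/m/, /n/, or /ŋ/) is licensed in coda position; onsets are limited to one consonant).
Each unlicensed consonant becomes the onset of a new syllable: /ʔ/ → /ʔʊ/, /ʒ/ → /ʒʊ/, /g/ → /gʊ/.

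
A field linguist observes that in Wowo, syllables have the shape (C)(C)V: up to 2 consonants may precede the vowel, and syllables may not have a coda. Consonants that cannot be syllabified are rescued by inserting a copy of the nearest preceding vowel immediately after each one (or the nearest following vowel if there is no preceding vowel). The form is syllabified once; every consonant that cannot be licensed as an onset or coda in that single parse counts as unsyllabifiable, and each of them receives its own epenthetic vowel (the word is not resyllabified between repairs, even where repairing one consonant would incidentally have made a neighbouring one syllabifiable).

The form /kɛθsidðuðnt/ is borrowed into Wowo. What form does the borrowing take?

kɛθsidðuðunutu

Syllabifying with onset maximization leaves /ð/, /n/, /t/ stranded (no codas are permitted; onsets may contain at most 2 consonants).
Inserting the epenthetic vowel yields /ð/ → /ðu/, /n/ → /nu/, /t/ → /tu/.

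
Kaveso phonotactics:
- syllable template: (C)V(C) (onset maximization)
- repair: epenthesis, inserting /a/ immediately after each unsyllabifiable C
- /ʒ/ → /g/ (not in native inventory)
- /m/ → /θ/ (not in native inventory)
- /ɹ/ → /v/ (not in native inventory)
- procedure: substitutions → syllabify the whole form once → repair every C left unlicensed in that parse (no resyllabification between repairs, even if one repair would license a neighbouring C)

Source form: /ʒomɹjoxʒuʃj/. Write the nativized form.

goθvajoxguʃja

Substitution: /ʒ/ → /g/, /m/ → /θ/, /ɹ/ → /v/, giving /goθvjoxguʃj/.
Under (C)V(C), the unsyllabifiable consonants are /v/, /j/ (at most one coda consonant is licensed; onsets are limited to one consonant).
Each unlicensed consonant becomes the onset of a new syllable: /v/ → /va/, /j/ → /ja/.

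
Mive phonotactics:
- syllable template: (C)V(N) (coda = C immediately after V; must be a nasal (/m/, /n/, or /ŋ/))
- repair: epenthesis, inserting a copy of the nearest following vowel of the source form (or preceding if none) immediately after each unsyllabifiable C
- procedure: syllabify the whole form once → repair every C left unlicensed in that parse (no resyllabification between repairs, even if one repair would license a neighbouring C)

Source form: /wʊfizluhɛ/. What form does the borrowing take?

wʊfizuluhɛ

Under (C)V(N), the unsyllabifiable consonants are /z/ (only a nasal (/m/, /n/, or /ŋ/) is licensed in coda position; onsets are limited to one consonant).
Each unlicensed consonant becomes the onset of a new syllable: /z/ → /zu/.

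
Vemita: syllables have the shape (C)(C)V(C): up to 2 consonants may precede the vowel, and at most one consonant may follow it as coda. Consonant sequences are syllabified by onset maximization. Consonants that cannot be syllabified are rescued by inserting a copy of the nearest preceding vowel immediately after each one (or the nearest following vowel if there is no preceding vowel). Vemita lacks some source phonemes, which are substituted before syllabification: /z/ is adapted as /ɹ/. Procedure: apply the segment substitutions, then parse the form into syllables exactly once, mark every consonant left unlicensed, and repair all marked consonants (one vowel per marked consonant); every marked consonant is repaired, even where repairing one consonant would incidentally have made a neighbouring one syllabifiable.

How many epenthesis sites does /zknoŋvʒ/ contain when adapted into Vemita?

3

After substitution the input is /ɹknoŋvʒ/.
The unsyllabifiable consonants are /ɹ/, /v/, /ʒ/; each receives one epenthetic vowel.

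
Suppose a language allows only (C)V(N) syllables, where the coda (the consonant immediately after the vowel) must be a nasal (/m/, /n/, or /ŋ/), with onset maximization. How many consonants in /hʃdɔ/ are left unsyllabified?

Under (C)V(N), the unsyllabifiable consonants are /h/, /ʃ/ (only a nasal (/m/, /n/, or /ŋ/) is licensed in coda position; onsets are limited to one consonant).

2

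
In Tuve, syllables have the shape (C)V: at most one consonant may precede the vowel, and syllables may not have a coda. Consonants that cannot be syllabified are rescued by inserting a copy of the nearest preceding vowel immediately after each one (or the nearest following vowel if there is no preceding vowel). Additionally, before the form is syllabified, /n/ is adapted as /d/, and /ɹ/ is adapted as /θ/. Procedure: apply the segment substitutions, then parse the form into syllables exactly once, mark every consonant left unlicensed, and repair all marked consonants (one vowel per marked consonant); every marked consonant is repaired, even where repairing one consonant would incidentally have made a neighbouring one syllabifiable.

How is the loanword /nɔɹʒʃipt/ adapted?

dɔθɔʒɔʃipiti

Substitution: /n/ → /d/, /ɹ/ → /θ/, giving /dɔθʒʃipt/.
The consonants /θ/, /ʒ/, /p/, /t/ cannot be parsed into a legal (C)V syllable (no codas are permitted; onsets are limited to one consonant).
Epenthesis after each stranded consonant: /θ/ → /θɔ/, /ʒ/ → /ʒɔ/, /p/ → /pi/, /t/ → /ti/.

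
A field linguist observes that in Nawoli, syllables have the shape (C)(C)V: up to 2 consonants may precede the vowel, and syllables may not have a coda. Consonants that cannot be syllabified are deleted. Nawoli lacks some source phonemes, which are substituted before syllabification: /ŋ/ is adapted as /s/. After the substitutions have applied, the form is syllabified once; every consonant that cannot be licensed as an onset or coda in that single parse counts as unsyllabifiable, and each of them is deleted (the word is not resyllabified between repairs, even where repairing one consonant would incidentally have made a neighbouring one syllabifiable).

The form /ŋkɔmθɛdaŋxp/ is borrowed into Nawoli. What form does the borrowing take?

skɔmθɛda

Substitution: /ŋ/ → /s/, giving /skɔmθɛdasxp/.
The consonants /s/, /x/, /p/ cannot be parsed into a legal (C)(C)V syllable (no codas are permitted; onsets may contain at most 2 consonants).
Deletion applies to /s/, /x/, /p/.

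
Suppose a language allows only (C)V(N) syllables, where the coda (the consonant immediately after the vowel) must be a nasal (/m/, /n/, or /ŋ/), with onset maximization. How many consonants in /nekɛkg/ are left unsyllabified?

Syllabifying with onset maximization leaves /k/, /g/ stranded (only a nasal (/m/, /n/, or /ŋ/) is licensed in coda position; onsets are limited to one consonant).

2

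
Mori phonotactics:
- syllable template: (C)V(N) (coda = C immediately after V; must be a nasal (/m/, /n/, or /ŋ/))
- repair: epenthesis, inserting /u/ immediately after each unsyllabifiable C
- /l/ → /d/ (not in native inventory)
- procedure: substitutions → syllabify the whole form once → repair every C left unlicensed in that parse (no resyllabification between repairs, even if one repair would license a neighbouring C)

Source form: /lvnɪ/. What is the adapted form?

Substitution: /l/ → /d/, giving /dvnɪ/.
The consonants /d/, /v/ cannot be parsed into a legal (C)V(N) syllable (only a nasal (/m/, /n/, or /ŋ/) is licensed in coda position; onsets are limited to one consonant).
Epenthesis after each stranded consonant: /d/ → /du/, /v/ → /vu/.

duvunɪ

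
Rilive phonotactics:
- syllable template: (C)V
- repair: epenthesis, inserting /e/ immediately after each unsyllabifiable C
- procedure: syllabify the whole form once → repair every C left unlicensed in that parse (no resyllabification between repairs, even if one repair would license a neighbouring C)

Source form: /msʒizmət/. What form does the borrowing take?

Syllabifying with onset maximization leaves /m/, /s/, /z/, /t/ stranded (no codas are permitted; onsets are limited to one consonant).
Inserting the epenthetic vowel yields /m/ → /me/, /s/ → /se/, /z/ → /ze/, /t/ → /te/.

meseʒizeməte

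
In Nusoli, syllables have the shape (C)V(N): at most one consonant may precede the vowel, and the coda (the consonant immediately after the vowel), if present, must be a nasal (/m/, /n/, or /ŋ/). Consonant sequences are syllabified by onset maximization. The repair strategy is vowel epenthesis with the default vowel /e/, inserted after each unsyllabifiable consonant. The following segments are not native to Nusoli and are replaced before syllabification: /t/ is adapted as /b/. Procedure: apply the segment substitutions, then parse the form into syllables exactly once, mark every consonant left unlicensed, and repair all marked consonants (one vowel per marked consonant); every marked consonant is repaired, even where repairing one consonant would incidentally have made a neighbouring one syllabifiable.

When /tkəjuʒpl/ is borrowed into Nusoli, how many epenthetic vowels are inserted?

After substitution the input is /bkəjuʒpl/.
The unsyllabifiable consonants are /b/, /ʒ/, /p/, /l/; each receives one epenthetic vowel.

4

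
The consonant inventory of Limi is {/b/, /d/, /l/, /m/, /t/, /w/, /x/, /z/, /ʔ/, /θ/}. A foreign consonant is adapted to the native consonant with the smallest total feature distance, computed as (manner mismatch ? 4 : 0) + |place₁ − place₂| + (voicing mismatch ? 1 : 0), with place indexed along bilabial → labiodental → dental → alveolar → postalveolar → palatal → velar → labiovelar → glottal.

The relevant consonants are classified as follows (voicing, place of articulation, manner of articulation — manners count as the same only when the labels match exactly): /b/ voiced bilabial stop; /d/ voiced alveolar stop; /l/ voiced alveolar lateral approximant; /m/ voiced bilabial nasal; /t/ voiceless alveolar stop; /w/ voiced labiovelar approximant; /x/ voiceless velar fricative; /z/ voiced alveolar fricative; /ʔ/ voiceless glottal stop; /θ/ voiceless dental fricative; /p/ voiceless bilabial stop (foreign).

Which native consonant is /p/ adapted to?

b

/b/ is closest: same manner (stop), place distance 0 (bilabial→bilabial), voicing differs (+1); total 1. Next closest is /t/ at distance 3.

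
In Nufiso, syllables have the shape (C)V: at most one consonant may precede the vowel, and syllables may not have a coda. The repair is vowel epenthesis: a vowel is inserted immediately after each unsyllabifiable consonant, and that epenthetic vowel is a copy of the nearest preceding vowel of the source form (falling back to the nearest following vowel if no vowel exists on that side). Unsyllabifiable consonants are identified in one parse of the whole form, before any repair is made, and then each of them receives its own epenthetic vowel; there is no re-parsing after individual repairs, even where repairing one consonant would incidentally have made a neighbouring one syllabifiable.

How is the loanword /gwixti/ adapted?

giwixiti

The consonants /g/, /x/ cannot be parsed into a legal (C)V syllable (no codas are permitted; onsets are limited to one consonant).
Each unlicensed consonant becomes the onset of a new syllable: /g/ → /gi/, /x/ → /xi/.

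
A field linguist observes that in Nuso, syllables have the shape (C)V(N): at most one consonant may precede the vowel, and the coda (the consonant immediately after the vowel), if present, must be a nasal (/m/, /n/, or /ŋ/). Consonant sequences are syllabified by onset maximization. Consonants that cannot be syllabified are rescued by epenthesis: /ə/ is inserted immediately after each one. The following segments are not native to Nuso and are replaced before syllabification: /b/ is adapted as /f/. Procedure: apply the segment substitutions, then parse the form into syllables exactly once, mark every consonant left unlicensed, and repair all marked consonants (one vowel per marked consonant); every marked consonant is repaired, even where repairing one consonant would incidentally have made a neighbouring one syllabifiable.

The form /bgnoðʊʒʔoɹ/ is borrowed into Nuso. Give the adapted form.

Substitution: /b/ → /f/, giving /fgnoðʊʒʔoɹ/.
The consonants /f/, /g/, /ʒ/, /ɹ/ cannot be parsed into a legal (C)V(N) syllable (only a nasal (/m/, /n/, or /ŋ/) is licensed in coda position; onsets are limited to one consonant).
Epenthesis after each stranded consonant: /f/ → /fə/, /g/ → /gə/, /ʒ/ → /ʒə/, /ɹ/ → /ɹə/.

fəgənoðʊʒəʔoɹə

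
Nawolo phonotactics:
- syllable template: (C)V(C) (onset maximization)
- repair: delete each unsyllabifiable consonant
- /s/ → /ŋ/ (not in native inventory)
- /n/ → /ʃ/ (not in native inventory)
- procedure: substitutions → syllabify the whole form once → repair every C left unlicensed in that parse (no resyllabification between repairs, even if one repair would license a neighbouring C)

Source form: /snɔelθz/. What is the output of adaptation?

Substitution: /s/ → /ŋ/, /n/ → /ʃ/, giving /ŋʃɔelθz/.
The consonants /ŋ/, /θ/, /z/ cannot be parsed into a legal (C)V(C) syllable (at most one coda consonant is licensed; onsets are limited to one consonant).
Deletion applies to /ŋ/, /θ/, /z/.

ʃɔel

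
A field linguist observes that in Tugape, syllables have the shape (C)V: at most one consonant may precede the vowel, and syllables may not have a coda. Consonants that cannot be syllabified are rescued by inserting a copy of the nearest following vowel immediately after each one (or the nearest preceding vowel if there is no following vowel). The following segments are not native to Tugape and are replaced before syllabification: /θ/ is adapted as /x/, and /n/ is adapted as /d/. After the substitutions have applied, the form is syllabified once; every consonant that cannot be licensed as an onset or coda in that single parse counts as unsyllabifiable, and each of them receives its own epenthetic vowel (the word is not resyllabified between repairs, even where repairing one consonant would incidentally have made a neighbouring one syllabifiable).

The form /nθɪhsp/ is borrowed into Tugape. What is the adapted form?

Substitution: /n/ → /d/, /θ/ → /x/, giving /dxɪhsp/.
Under (C)V, the unsyllabifiable consonants are /d/, /h/, /s/, /p/ (no codas are permitted; onsets are limited to one consonant).
Epenthesis after each stranded consonant: /d/ → /dɪ/, /h/ → /hɪ/, /s/ → /sɪ/, /p/ → /pɪ/.

dɪxɪhɪsɪpɪ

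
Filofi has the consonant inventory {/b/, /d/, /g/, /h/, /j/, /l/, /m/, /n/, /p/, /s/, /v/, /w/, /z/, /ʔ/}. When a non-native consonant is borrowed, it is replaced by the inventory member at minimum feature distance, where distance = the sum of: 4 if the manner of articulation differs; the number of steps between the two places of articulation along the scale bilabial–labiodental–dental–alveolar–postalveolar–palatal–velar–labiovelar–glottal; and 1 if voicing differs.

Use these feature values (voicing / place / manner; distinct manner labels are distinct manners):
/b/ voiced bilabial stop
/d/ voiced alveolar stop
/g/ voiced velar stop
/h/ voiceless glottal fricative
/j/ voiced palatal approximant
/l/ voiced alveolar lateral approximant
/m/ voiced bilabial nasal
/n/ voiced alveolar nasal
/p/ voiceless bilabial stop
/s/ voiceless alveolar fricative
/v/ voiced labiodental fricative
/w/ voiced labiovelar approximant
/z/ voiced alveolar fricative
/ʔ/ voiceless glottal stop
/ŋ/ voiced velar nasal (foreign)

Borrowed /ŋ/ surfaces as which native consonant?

/n/ is closest: same manner (nasal), place distance 3 (velar→alveolar), same voicing; total 3. Next closest is /g/ at distance 4.

n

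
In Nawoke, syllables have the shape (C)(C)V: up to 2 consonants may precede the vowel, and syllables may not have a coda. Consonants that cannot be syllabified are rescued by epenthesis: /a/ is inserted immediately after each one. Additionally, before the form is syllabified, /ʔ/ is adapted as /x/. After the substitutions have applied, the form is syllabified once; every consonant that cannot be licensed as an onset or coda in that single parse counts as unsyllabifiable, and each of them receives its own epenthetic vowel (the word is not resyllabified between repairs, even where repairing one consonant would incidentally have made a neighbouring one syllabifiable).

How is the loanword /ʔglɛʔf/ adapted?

xaglɛxafa

Substitution: /ʔ/ → /x/, giving /xglɛxf/.
Syllabifying with onset maximization leaves /x/, /x/, /f/ stranded (no codas are permitted; onsets may contain at most 2 consonants).
Each unlicensed consonant becomes the onset of a new syllable: /x/ → /xa/, /x/ → /xa/, /f/ → /fa/.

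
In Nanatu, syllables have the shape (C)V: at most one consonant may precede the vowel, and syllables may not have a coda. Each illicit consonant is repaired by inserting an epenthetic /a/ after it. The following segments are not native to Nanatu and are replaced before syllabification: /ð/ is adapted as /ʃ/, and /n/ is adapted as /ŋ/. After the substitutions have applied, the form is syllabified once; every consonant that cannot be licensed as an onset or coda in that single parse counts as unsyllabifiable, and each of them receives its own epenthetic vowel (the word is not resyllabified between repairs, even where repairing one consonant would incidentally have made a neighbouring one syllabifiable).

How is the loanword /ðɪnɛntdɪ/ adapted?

Substitution: /ð/ → /ʃ/, /n/ → /ŋ/, giving /ʃɪŋɛŋtdɪ/.
The consonants /ŋ/, /t/ cannot be parsed into a legal (C)V syllable (no codas are permitted; onsets are limited to one consonant).
Inserting the epenthetic vowel yields /ŋ/ → /ŋa/, /t/ → /ta/.

ʃɪŋɛŋatadɪ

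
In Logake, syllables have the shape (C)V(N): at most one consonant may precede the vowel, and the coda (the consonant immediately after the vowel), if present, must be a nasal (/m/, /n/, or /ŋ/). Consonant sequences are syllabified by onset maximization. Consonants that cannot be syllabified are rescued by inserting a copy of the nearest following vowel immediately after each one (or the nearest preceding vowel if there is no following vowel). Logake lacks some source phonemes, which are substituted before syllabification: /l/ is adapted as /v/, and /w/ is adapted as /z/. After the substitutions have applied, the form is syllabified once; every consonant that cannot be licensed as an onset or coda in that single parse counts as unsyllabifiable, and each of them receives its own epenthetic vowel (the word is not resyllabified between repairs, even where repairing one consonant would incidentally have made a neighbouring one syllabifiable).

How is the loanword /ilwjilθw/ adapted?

ivizijiviθizi

Substitution: /l/ → /v/, /w/ → /z/, giving /ivzjivθz/.
Under (C)V(N), the unsyllabifiable consonants are /v/, /z/, /v/, /θ/, /z/ (only a nasal (/m/, /n/, or /ŋ/) is licensed in coda position; onsets are limited to one consonant).
Each unlicensed consonant becomes the onset of a new syllable: /v/ → /vi/, /z/ → /zi/, /v/ → /vi/, /θ/ → /θi/, /z/ → /zi/.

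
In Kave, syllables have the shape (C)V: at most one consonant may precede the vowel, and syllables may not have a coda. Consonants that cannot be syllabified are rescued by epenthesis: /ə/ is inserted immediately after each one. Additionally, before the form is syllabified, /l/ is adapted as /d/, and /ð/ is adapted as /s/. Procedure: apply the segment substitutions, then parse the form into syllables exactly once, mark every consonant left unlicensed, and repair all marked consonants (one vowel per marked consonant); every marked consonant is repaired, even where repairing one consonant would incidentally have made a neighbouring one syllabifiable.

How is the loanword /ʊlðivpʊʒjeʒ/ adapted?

ʊdəsivəpʊʒəjeʒə

Substitution: /l/ → /d/, /ð/ → /s/, giving /ʊdsivpʊʒjeʒ/.
The consonants /d/, /v/, /ʒ/, /ʒ/ cannot be parsed into a legal (C)V syllable (no codas are permitted; onsets are limited to one consonant).
Inserting the epenthetic vowel yields /d/ → /də/, /v/ → /və/, /ʒ/ → /ʒə/, /ʒ/ → /ʒə/.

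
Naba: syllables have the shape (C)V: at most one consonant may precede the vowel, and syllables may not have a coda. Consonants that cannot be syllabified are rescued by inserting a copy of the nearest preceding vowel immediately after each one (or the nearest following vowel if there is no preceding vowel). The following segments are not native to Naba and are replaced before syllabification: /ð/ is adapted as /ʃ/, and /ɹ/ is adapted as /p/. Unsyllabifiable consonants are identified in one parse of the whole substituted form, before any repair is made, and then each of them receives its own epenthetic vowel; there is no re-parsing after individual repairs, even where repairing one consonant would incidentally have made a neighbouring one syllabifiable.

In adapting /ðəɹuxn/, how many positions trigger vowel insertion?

2

After substitution the input is /ʃəpuxn/.
The unsyllabifiable consonants are /x/, /n/; each receives one epenthetic vowel.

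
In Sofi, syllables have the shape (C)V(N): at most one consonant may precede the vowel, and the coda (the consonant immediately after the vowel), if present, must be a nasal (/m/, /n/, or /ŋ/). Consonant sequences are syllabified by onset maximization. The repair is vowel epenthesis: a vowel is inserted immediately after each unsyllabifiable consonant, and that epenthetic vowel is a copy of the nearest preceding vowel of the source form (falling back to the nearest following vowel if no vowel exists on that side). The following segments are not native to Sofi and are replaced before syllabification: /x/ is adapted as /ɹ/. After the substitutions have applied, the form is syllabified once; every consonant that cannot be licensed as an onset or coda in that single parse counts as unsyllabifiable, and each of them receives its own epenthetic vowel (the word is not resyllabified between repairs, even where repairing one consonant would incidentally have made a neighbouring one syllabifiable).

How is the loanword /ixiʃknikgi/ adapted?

iɹiʃikinikigi

Substitution: /x/ → /ɹ/, giving /iɹiʃknikgi/.
Under (C)V(N), the unsyllabifiable consonants are /ʃ/, /k/, /k/ (only a nasal (/m/, /n/, or /ŋ/) is licensed in coda position; onsets are limited to one consonant).
Epenthesis after each stranded consonant: /ʃ/ → /ʃi/, /k/ → /ki/, /k/ → /ki/.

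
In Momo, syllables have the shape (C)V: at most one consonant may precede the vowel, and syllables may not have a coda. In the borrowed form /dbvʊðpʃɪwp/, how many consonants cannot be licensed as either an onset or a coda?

6

Syllabifying with onset maximization leaves /d/, /b/, /ð/, /p/, /w/, /p/ stranded (no codas are permitted; onsets are limited to one consonant).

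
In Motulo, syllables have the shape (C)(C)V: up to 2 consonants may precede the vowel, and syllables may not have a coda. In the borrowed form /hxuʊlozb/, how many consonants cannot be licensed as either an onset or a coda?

2

The consonants /z/, /b/ cannot be parsed into a legal (C)(C)V syllable (no codas are permitted; onsets may contain at most 2 consonants).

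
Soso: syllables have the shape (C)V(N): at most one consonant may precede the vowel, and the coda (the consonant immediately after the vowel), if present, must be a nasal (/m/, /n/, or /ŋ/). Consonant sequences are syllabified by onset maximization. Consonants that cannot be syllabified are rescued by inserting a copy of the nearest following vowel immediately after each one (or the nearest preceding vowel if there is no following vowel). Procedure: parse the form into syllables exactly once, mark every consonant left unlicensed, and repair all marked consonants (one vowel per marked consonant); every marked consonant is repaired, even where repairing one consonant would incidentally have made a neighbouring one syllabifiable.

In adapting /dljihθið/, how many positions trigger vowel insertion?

The unsyllabifiable consonants are /d/, /l/, /h/, /ð/; each receives one epenthetic vowel.

4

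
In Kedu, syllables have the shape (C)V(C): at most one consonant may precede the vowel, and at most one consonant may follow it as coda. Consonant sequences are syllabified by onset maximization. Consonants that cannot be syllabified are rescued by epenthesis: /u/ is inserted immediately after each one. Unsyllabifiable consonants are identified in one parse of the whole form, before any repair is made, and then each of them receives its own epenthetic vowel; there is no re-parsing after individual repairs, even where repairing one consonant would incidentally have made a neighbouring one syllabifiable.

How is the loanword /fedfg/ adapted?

Syllabifying with onset maximization leaves /f/, /g/ stranded (at most one coda consonant is licensed; onsets are limited to one consonant).
Inserting the epenthetic vowel yields /f/ → /fu/, /g/ → /gu/.

fedfugu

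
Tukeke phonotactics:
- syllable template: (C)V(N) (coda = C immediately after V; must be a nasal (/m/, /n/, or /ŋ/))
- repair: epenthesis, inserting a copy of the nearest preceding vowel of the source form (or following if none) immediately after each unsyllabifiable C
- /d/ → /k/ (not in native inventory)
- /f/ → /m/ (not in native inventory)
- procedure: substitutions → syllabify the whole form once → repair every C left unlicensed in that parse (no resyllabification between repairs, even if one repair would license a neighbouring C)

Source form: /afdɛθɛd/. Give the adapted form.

Substitution: /f/ → /m/, /d/ → /k/, giving /amkɛθɛk/.
The consonants /k/ cannot be parsed into a legal (C)V(N) syllable (only a nasal (/m/, /n/, or /ŋ/) is licensed in coda position; onsets are limited to one consonant).
Each unlicensed consonant becomes the onset of a new syllable: /k/ → /kɛ/.

amkɛθɛkɛ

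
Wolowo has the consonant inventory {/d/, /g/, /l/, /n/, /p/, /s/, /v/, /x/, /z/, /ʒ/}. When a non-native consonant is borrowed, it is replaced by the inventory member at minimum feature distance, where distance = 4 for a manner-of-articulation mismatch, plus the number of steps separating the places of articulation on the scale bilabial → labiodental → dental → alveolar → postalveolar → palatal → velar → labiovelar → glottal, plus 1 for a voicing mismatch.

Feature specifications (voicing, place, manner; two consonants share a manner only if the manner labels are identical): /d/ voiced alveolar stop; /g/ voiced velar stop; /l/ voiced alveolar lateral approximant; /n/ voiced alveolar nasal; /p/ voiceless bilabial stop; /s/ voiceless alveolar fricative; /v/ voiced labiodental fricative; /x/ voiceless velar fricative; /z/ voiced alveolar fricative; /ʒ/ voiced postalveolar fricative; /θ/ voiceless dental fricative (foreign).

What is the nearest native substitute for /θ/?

/s/ is closest: same manner (fricative), place distance 1 (dental→alveolar), same voicing; total 1. Next closest is /v/ at distance 2.

s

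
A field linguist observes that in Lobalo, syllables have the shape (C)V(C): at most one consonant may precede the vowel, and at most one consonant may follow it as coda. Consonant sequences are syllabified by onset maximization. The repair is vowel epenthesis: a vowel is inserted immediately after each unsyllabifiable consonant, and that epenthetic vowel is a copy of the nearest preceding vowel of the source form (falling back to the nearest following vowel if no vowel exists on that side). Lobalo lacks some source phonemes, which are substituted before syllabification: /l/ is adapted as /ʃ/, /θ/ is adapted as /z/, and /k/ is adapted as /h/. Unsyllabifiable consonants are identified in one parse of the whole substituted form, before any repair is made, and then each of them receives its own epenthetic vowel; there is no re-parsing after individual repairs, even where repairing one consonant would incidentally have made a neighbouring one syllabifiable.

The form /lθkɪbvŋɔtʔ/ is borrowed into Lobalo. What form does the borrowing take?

ʃɪzɪhɪbvɪŋɔtʔɔ

Substitution: /l/ → /ʃ/, /θ/ → /z/, /k/ → /h/, giving /ʃzhɪbvŋɔtʔ/.
Syllabifying with onset maximization leaves /ʃ/, /z/, /v/, /ʔ/ stranded (at most one coda consonant is licensed; onsets are limited to one consonant).
Epenthesis after each stranded consonant: /ʃ/ → /ʃɪ/, /z/ → /zɪ/, /v/ → /vɪ/, /ʔ/ → /ʔɔ/.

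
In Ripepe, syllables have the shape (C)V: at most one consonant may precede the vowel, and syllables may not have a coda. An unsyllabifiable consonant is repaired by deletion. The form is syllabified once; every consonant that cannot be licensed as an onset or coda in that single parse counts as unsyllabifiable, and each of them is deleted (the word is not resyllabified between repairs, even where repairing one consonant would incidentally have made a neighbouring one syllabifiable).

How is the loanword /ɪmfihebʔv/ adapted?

Syllabifying with onset maximization leaves /m/, /b/, /ʔ/, /v/ stranded (no codas are permitted; onsets are limited to one consonant).
Deletion applies to /m/, /b/, /ʔ/, /v/.

ɪfihe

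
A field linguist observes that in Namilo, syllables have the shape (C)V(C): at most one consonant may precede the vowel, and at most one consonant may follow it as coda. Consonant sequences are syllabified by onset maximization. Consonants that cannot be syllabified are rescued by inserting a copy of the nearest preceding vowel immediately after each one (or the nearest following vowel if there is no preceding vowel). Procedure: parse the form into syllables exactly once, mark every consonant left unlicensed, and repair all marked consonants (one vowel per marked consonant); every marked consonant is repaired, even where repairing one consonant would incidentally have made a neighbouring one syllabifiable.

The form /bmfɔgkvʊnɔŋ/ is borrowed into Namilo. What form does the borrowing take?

bɔmɔfɔgkɔvʊnɔŋ

Under (C)V(C), the unsyllabifiable consonants are /b/, /m/, /k/ (at most one coda consonant is licensed; onsets are limited to one consonant).
Each unlicensed consonant becomes the onset of a new syllable: /b/ → /bɔ/, /m/ → /mɔ/, /k/ → /kɔ/.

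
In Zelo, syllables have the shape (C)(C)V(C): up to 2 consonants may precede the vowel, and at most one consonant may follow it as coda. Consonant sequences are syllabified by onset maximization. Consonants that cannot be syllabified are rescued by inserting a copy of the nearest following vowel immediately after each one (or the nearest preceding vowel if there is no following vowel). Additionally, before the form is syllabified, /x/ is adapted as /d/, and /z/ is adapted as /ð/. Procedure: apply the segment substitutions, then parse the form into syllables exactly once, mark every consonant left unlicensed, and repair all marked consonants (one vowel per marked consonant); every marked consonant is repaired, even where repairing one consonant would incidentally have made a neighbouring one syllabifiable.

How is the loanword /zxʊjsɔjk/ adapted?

ðdʊjsɔjkɔ

Substitution: /z/ → /ð/, /x/ → /d/, giving /ðdʊjsɔjk/.
The consonants /k/ cannot be parsed into a legal (C)(C)V(C) syllable (at most one coda consonant is licensed; onsets may contain at most 2 consonants).
Epenthesis after each stranded consonant: /k/ → /kɔ/.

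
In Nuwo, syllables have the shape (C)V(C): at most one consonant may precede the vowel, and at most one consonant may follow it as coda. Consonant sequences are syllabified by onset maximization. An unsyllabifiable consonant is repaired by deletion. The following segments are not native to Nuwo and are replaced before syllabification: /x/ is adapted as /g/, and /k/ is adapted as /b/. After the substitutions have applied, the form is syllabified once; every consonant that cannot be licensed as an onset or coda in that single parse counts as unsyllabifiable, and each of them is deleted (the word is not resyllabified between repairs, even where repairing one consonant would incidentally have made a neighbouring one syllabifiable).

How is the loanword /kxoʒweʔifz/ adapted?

goʒweʔif

Substitution: /k/ → /b/, /x/ → /g/, giving /bgoʒweʔifz/.
Syllabifying with onset maximization leaves /b/, /z/ stranded (at most one coda consonant is licensed; onsets are limited to one consonant).
Deletion applies to /b/, /z/.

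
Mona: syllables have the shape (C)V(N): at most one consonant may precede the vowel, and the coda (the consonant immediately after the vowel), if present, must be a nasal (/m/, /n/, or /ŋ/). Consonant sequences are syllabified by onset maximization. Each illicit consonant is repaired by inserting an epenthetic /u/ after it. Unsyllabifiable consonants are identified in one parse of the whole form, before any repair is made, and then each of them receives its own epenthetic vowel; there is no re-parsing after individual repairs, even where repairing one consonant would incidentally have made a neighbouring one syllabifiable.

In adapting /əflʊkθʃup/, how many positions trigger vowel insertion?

4

The unsyllabifiable consonants are /f/, /k/, /θ/, /p/; each receives one epenthetic vowel.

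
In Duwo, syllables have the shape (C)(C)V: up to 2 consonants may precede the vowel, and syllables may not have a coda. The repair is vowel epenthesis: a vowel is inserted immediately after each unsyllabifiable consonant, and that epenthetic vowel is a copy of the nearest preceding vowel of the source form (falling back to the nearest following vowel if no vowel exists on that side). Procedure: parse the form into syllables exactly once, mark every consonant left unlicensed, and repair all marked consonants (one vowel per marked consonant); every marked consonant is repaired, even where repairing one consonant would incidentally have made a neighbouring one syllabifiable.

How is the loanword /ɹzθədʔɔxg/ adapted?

Syllabifying with onset maximization leaves /ɹ/, /x/, /g/ stranded (no codas are permitted; onsets may contain at most 2 consonants).
Inserting the epenthetic vowel yields /ɹ/ → /ɹə/, /x/ → /xɔ/, /g/ → /gɔ/.

ɹəzθədʔɔxɔgɔ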